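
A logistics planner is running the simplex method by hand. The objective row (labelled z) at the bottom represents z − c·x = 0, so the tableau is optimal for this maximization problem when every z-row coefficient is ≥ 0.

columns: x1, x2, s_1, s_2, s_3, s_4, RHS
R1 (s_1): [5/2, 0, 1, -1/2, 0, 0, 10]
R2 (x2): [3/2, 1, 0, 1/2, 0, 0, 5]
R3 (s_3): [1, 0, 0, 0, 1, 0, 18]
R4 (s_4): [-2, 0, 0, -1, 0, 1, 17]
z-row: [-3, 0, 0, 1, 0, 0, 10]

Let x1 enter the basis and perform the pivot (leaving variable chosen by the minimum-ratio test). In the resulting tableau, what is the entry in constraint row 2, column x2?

2/3

Ratio test on column x1 — row 1: 10/(5/2) = 4; row 2: 5/(3/2) = 10/3; row 3: 18/1 = 18; row 4: entry -2 ≤ 0. Minimum is 10/3 at row 2 (x2 leaves); pivot element 3/2.
Divide row 2 by 3/2; eliminate column x1 from the other rows.
In the new row 2, the x2 entry is the old entry divided by the pivot: 1/(3/2) = 2/3.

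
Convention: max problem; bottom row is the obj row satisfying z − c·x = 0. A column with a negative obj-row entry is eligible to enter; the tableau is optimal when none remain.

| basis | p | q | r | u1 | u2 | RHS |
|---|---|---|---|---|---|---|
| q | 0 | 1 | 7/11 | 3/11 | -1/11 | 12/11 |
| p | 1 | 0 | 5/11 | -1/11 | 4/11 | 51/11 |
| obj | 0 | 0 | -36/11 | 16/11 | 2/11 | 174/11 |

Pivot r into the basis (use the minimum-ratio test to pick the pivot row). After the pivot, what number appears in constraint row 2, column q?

-5/7

Ratio test on column r — row 1: (12/11)/(7/11) = 12/7; row 2: (51/11)/(5/11) = 51/5. Minimum is 12/7 at row 1 (q leaves); pivot element 7/11.
Divide row 1 by 7/11; eliminate column r from the other rows.
Row 2 update in column q: 0 − (5/11)·(11/7) = -5/7.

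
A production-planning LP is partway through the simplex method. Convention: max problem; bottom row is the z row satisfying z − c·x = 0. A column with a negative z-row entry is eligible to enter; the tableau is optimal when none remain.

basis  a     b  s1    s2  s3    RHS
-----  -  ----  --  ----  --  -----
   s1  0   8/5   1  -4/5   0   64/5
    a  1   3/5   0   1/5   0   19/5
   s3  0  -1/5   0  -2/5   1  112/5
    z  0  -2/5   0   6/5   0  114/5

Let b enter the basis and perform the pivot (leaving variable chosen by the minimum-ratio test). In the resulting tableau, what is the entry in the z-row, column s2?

Ratio test on column b — row 1: (64/5)/(8/5) = 8; row 2: (19/5)/(3/5) = 19/3; row 3: entry -1/5 ≤ 0. Minimum is 19/3 at row 2 (a leaves); pivot element 3/5.
Divide row 2 by 3/5; eliminate column b from the other rows.
z-row update in column s2: 6/5 − (-2/5)·(1/3) = 4/3.

4/3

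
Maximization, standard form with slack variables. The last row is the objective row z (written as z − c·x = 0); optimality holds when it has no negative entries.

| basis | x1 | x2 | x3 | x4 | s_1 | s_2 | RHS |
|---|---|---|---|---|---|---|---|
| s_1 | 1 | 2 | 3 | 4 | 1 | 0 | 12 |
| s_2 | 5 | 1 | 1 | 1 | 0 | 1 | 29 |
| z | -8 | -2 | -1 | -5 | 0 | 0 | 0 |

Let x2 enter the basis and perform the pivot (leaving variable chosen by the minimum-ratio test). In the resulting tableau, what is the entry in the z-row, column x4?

Ratio test on column x2 — row 1: 12/2 = 6; row 2: 29/1 = 29. Minimum is 6 at row 1 (s_1 leaves); pivot element 2.
Divide row 1 by 2; eliminate column x2 from the other rows.
z-row update in column x4: -5 − (-2)·2 = -1.

-1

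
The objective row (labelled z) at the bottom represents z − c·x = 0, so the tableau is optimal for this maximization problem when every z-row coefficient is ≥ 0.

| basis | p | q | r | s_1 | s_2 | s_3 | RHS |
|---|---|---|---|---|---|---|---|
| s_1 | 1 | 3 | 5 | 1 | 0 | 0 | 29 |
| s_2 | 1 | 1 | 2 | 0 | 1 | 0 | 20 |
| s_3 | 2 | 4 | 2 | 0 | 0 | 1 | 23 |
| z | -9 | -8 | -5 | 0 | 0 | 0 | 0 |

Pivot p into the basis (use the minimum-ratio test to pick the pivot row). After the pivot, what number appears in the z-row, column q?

10

Ratio test on column p — row 1: 29/1 = 29; row 2: 20/1 = 20; row 3: 23/2 = 23/2. Minimum is 23/2 at row 3 (s_3 leaves); pivot element 2.
Divide row 3 by 2; eliminate column p from the other rows.
z-row update in column q: -8 − (-9)·2 = 10.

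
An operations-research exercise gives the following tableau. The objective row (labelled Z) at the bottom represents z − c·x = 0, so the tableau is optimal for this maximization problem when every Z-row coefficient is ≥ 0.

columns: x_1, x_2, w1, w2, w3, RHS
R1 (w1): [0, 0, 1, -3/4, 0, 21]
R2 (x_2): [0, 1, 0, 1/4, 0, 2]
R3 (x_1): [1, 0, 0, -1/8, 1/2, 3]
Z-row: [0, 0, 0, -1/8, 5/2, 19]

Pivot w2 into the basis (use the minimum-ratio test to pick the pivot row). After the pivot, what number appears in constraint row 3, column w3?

1/2

Ratio test on column w2 — row 1: entry -3/4 ≤ 0; row 2: 2/(1/4) = 8; row 3: entry -1/8 ≤ 0. Minimum is 8 at row 2 (x_2 leaves); pivot element 1/4.
Divide row 2 by 1/4; eliminate column w2 from the other rows.
Row 3 update in column w3: 1/2 − (-1/8)·0 = 1/2.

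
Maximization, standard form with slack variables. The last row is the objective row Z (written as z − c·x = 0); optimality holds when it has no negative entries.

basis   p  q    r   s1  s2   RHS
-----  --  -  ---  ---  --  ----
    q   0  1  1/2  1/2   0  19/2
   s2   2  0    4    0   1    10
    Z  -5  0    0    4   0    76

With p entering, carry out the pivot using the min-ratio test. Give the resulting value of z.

101

Ratio test on column p — row 1: entry 0 ≤ 0; row 2: 10/2 = 5. Minimum is 5 at row 2 (s2 leaves); pivot element 2.
Pivot on row 2; the Z-row RHS becomes 76 − (-5)·5 = 101.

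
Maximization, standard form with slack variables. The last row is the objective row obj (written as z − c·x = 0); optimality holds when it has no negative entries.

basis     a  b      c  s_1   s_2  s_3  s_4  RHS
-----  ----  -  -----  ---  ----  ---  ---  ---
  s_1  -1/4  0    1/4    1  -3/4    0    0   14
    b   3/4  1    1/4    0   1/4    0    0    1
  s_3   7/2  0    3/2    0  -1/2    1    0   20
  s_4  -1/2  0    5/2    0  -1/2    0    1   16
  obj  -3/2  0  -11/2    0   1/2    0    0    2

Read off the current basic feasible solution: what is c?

0

c is not in the basis, so in the current basic feasible solution c = 0.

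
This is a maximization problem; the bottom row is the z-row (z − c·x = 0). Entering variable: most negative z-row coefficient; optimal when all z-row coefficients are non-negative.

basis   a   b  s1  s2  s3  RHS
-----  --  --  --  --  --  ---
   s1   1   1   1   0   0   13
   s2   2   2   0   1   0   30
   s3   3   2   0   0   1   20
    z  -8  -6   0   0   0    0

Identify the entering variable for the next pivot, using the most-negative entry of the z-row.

a

Negative z-row entries: a: -8, b: -6.
The most negative is -8 in column a, so a enters.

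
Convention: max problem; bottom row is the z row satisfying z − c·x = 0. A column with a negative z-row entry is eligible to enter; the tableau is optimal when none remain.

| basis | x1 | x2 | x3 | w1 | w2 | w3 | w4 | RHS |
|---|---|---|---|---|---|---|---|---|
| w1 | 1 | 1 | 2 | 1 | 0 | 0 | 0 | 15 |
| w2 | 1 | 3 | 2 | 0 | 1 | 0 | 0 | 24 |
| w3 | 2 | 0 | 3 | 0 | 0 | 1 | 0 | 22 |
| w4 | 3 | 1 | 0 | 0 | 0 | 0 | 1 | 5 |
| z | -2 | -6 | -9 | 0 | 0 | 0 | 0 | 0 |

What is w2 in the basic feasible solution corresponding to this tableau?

w2 is basic (row 2); its value is the RHS of that row, 24.

24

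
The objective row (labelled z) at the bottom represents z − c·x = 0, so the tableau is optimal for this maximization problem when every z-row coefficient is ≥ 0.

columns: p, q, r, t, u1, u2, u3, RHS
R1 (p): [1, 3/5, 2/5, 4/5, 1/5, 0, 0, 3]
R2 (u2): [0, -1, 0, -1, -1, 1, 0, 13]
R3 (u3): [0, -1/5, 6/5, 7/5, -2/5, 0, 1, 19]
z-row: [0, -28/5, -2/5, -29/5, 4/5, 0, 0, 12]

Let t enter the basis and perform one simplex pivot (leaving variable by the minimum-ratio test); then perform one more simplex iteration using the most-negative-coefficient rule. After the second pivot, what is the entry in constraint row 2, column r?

Ratio test on column t — row 1: 3/(4/5) = 15/4; row 2: entry -1 ≤ 0; row 3: 19/(7/5) = 95/7. Minimum is 15/4 at row 1 (p leaves); pivot element 4/5.
Divide row 1 by 4/5; eliminate column t from the other rows.
Second iteration: most negative z-row entry is -5/4 in column q, so q enters.
Ratio test on column q — row 1: (15/4)/(3/4) = 5; row 2: entry -1/4 ≤ 0; row 3: entry -5/4 ≤ 0. Minimum is 5 at row 1 (t leaves); pivot element 3/4.
Divide row 1 by 3/4; eliminate column q from the other rows.
After both pivots, the entry at constraint row 2, column r is 2/3.

2/3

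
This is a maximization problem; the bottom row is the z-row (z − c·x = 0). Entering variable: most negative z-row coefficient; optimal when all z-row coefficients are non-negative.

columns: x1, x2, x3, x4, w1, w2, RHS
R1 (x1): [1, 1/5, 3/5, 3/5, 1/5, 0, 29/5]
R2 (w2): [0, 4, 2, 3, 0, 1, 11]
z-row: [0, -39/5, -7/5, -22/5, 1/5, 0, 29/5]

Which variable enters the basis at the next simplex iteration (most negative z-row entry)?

Negative z-row entries: x2: -39/5, x3: -7/5, x4: -22/5.
The most negative is -39/5 in column x2, so x2 enters.

x2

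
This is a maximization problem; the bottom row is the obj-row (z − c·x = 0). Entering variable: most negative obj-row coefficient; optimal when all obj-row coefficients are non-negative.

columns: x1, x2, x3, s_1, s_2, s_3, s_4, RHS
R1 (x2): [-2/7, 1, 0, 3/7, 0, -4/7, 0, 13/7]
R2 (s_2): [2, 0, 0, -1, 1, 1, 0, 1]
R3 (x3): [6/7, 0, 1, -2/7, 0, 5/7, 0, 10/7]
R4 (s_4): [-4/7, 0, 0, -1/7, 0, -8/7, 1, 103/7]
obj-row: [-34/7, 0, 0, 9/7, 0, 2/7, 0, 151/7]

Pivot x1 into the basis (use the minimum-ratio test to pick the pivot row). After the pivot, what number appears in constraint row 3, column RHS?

1

Ratio test on column x1 — row 1: entry -2/7 ≤ 0; row 2: 1/2 = 1/2; row 3: (10/7)/(6/7) = 5/3; row 4: entry -4/7 ≤ 0. Minimum is 1/2 at row 2 (s_2 leaves); pivot element 2.
Divide row 2 by 2; eliminate column x1 from the other rows.
Row 3 update in column RHS: 10/7 − (6/7)·(1/2) = 1.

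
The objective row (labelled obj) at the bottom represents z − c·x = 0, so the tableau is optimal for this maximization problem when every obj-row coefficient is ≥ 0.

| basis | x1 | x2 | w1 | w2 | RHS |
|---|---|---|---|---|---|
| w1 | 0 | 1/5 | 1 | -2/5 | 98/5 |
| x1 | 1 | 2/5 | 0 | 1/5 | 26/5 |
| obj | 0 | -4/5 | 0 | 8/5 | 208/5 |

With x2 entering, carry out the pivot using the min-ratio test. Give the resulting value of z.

52

Ratio test on column x2 — row 1: (98/5)/(1/5) = 98; row 2: (26/5)/(2/5) = 13. Minimum is 13 at row 2 (x1 leaves); pivot element 2/5.
Pivot on row 2; the obj-row RHS becomes 208/5 − (-4/5)·13 = 52.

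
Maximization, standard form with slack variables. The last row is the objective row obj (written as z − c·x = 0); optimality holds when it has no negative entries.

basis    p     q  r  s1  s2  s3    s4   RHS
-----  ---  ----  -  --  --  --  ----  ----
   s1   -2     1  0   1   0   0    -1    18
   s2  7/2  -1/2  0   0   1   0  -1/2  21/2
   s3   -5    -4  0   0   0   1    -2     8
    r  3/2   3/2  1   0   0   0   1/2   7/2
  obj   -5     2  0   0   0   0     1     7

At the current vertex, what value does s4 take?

0

s4 is not in the basis, so in the current basic feasible solution s4 = 0.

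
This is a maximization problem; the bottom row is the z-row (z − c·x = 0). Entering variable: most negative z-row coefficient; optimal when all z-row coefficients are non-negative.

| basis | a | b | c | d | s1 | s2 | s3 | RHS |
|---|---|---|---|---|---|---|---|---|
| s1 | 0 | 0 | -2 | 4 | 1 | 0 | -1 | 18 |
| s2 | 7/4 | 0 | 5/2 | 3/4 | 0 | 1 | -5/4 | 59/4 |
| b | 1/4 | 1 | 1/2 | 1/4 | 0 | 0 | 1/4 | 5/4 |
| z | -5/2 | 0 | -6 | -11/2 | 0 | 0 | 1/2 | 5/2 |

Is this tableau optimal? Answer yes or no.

no

The z-row has a negative entry -6 in column c, so it is not optimal.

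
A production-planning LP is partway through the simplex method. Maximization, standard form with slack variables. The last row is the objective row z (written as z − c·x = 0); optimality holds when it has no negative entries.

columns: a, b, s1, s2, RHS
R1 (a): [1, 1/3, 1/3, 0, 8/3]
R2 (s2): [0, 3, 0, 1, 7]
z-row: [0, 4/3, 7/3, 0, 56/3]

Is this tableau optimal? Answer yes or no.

yes

Every z-row coefficient is ≥ 0, so the tableau is optimal.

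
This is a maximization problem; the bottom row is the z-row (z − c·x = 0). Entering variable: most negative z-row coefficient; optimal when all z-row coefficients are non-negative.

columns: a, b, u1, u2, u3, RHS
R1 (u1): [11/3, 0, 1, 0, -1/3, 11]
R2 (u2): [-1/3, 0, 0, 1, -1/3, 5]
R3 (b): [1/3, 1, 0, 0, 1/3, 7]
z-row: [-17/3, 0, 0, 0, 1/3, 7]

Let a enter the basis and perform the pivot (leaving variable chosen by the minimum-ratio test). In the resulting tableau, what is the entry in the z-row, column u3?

Ratio test on column a — row 1: 11/(11/3) = 3; row 2: entry -1/3 ≤ 0; row 3: 7/(1/3) = 21. Minimum is 3 at row 1 (u1 leaves); pivot element 11/3.
Divide row 1 by 11/3; eliminate column a from the other rows.
z-row update in column u3: 1/3 − (-17/3)·(-1/11) = -2/11.

-2/11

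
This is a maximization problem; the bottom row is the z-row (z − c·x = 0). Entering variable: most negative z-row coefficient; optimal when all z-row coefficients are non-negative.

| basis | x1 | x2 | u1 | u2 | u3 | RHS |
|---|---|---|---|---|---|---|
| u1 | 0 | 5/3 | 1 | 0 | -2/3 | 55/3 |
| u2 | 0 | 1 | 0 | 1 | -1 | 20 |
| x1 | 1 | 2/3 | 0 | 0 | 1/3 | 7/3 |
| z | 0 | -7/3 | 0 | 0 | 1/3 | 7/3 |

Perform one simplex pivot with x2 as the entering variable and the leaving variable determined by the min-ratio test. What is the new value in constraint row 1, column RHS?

Ratio test on column x2 — row 1: (55/3)/(5/3) = 11; row 2: 20/1 = 20; row 3: (7/3)/(2/3) = 7/2. Minimum is 7/2 at row 3 (x1 leaves); pivot element 2/3.
Divide row 3 by 2/3; eliminate column x2 from the other rows.
Row 1 update in column RHS: 55/3 − (5/3)·(7/2) = 25/2.

25/2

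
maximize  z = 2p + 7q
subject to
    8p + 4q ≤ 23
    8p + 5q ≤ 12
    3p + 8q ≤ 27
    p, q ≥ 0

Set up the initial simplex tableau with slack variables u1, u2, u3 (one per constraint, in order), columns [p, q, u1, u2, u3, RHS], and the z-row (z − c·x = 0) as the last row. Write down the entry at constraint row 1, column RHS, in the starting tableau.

The RHS of constraint 1 is b_1 = 23.

23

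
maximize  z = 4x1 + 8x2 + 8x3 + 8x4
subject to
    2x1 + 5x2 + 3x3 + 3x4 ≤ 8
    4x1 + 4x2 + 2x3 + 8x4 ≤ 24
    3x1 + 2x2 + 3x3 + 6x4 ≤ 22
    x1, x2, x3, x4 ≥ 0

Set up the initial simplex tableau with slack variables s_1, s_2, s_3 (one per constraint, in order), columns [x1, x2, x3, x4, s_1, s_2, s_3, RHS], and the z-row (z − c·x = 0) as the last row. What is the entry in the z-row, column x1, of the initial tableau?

The z-row carries the negated objective coefficients: the x1 entry is -4.

-4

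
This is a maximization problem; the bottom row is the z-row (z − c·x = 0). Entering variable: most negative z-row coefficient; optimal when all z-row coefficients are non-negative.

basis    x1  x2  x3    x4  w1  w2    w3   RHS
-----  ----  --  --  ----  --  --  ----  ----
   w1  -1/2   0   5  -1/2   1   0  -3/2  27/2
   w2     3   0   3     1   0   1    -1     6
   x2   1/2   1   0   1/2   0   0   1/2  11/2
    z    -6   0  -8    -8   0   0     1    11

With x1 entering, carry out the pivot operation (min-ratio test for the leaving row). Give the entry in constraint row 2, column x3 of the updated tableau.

1

Ratio test on column x1 — row 1: entry -1/2 ≤ 0; row 2: 6/3 = 2; row 3: (11/2)/(1/2) = 11. Minimum is 2 at row 2 (w2 leaves); pivot element 3.
Divide row 2 by 3; eliminate column x1 from the other rows.
In the new row 2, the x3 entry is the old entry divided by the pivot: 3/3 = 1.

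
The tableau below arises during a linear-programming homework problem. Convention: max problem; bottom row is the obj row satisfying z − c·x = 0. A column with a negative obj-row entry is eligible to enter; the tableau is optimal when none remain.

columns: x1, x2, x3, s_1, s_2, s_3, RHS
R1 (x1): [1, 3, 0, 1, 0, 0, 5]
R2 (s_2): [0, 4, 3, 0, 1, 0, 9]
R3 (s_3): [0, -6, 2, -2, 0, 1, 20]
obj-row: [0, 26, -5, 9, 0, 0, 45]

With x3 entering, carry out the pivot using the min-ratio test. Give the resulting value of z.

Ratio test on column x3 — row 1: entry 0 ≤ 0; row 2: 9/3 = 3; row 3: 20/2 = 10. Minimum is 3 at row 2 (s_2 leaves); pivot element 3.
Pivot on row 2; the obj-row RHS becomes 45 − (-5)·3 = 60.

60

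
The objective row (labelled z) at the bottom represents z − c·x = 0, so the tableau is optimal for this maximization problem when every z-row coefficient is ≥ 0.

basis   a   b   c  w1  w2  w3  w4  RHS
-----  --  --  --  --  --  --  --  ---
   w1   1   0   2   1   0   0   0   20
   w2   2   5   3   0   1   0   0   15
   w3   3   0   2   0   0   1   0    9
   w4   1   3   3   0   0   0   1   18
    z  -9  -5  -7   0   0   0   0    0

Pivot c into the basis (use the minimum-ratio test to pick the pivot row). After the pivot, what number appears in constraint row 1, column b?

Ratio test on column c — row 1: 20/2 = 10; row 2: 15/3 = 5; row 3: 9/2 = 9/2; row 4: 18/3 = 6. Minimum is 9/2 at row 3 (w3 leaves); pivot element 2.
Divide row 3 by 2; eliminate column c from the other rows.
Row 1 update in column b: 0 − 2·0 = 0.

0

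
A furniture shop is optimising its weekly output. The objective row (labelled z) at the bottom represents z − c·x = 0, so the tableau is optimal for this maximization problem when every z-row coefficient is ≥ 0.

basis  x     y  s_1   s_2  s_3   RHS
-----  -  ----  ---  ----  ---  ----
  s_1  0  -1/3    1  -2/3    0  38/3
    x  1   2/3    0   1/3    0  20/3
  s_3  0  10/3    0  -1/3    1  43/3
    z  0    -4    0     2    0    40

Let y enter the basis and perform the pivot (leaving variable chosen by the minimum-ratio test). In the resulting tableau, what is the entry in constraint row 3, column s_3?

3/10

Ratio test on column y — row 1: entry -1/3 ≤ 0; row 2: (20/3)/(2/3) = 10; row 3: (43/3)/(10/3) = 43/10. Minimum is 43/10 at row 3 (s_3 leaves); pivot element 10/3.
Divide row 3 by 10/3; eliminate column y from the other rows.
In the new row 3, the s_3 entry is the old entry divided by the pivot: 1/(10/3) = 3/10.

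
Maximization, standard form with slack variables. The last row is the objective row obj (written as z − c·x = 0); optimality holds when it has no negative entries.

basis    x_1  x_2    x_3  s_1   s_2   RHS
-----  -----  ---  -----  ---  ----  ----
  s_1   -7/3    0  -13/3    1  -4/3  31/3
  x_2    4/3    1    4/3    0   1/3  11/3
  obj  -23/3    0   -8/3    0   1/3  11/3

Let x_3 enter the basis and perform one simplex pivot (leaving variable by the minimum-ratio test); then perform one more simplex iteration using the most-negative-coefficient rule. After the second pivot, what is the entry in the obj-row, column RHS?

99/4

Ratio test on column x_3 — row 1: entry -13/3 ≤ 0; row 2: (11/3)/(4/3) = 11/4. Minimum is 11/4 at row 2 (x_2 leaves); pivot element 4/3.
Divide row 2 by 4/3; eliminate column x_3 from the other rows.
Second iteration: most negative obj-row entry is -5 in column x_1, so x_1 enters.
Ratio test on column x_1 — row 1: (89/4)/2 = 89/8; row 2: (11/4)/1 = 11/4. Minimum is 11/4 at row 2 (x_3 leaves); pivot element 1.
Divide row 2 by 1; eliminate column x_1 from the other rows.
After both pivots, the entry at the obj-row, column RHS is 99/4.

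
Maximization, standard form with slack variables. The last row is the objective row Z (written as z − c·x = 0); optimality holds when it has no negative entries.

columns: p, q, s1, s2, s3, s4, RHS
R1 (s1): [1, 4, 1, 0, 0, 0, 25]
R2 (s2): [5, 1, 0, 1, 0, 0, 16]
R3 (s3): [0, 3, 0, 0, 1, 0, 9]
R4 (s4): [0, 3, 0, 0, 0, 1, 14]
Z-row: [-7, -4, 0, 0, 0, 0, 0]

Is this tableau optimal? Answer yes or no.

The Z-row has a negative entry -7 in column p, so it is not optimal.

no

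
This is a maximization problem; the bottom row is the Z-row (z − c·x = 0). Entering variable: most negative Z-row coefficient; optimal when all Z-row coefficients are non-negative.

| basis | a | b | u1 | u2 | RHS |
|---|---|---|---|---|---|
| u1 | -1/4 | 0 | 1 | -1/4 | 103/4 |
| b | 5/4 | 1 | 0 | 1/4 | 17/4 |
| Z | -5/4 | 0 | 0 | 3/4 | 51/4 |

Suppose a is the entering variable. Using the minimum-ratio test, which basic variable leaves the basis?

Column a entries and ratios — u1: -1/4 ≤ 0, skip; b: (17/4)/(5/4) = 17/5.
Smallest ratio is 17/5 in the row of b, so b leaves.

b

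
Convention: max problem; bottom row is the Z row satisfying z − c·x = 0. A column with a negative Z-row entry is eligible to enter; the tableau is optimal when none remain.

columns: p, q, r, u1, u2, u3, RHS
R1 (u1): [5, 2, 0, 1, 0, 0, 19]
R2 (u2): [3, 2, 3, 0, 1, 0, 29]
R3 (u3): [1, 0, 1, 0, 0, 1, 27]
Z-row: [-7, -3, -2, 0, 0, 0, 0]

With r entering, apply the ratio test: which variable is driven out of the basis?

u2

Column r entries and ratios — u1: 0 ≤ 0, skip; u2: 29/3 = 29/3; u3: 27/1 = 27.
Smallest ratio is 29/3 in the row of u2, so u2 leaves.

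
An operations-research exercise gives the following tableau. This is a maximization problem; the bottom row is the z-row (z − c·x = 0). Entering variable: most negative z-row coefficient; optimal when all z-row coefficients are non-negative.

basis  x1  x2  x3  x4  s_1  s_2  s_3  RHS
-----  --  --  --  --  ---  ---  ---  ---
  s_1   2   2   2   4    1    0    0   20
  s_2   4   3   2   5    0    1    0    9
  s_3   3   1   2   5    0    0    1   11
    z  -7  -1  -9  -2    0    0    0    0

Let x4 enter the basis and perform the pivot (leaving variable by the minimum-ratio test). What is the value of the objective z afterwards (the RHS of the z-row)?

18/5

Ratio test on column x4 — row 1: 20/4 = 5; row 2: 9/5 = 9/5; row 3: 11/5 = 11/5. Minimum is 9/5 at row 2 (s_2 leaves); pivot element 5.
Pivot on row 2; the z-row RHS becomes 0 − (-2)·(9/5) = 18/5.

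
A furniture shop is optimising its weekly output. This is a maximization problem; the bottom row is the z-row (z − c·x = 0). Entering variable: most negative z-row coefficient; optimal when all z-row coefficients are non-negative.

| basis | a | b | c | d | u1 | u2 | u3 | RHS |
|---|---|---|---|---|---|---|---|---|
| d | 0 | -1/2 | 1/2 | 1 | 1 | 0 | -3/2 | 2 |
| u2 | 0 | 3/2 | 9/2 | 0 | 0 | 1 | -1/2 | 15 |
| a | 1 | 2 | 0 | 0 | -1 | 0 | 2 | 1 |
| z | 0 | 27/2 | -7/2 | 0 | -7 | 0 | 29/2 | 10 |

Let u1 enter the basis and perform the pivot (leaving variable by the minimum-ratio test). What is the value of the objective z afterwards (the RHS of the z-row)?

Ratio test on column u1 — row 1: 2/1 = 2; row 2: entry 0 ≤ 0; row 3: entry -1 ≤ 0. Minimum is 2 at row 1 (d leaves); pivot element 1.
Pivot on row 1; the z-row RHS becomes 10 − (-7)·2 = 24.

24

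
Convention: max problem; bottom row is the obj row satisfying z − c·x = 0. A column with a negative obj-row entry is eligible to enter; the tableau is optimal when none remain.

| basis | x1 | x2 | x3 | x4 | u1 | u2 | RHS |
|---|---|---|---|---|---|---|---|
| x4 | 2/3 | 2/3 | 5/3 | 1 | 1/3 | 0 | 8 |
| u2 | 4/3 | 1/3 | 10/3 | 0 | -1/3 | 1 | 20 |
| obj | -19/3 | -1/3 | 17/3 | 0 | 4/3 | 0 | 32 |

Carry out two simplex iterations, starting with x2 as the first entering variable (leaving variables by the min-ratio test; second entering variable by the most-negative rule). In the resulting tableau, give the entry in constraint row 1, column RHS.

Ratio test on column x2 — row 1: 8/(2/3) = 12; row 2: 20/(1/3) = 60. Minimum is 12 at row 1 (x4 leaves); pivot element 2/3.
Divide row 1 by 2/3; eliminate column x2 from the other rows.
Second iteration: most negative obj-row entry is -6 in column x1, so x1 enters.
Ratio test on column x1 — row 1: 12/1 = 12; row 2: 16/1 = 16. Minimum is 12 at row 1 (x2 leaves); pivot element 1.
Divide row 1 by 1; eliminate column x1 from the other rows.
After both pivots, the entry at constraint row 1, column RHS is 12.

12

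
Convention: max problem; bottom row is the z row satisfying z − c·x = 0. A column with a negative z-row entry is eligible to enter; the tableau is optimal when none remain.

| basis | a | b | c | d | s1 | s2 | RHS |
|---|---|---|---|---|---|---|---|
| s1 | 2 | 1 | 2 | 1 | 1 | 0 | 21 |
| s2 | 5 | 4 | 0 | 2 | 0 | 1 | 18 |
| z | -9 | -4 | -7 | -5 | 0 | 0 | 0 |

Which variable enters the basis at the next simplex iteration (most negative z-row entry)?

a

Negative z-row entries: a: -9, b: -4, c: -7, d: -5.
The most negative is -9 in column a, so a enters.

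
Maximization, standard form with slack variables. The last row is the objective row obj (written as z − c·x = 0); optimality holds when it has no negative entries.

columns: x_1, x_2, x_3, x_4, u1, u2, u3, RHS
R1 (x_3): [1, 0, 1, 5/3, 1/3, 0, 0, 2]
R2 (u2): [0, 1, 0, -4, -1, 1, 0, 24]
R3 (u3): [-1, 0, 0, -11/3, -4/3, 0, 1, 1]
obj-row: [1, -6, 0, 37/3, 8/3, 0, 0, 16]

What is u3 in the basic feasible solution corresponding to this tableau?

u3 is basic (row 3); its value is the RHS of that row, 1.

1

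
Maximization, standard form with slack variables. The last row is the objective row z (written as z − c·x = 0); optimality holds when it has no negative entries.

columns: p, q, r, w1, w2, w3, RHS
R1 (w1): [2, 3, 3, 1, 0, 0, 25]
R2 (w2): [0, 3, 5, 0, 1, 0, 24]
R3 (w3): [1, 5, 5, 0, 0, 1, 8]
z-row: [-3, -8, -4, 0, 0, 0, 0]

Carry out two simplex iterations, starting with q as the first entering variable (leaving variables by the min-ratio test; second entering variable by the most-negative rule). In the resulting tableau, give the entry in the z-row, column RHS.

Ratio test on column q — row 1: 25/3 = 25/3; row 2: 24/3 = 8; row 3: 8/5 = 8/5. Minimum is 8/5 at row 3 (w3 leaves); pivot element 5.
Divide row 3 by 5; eliminate column q from the other rows.
Second iteration: most negative z-row entry is -7/5 in column p, so p enters.
Ratio test on column p — row 1: (101/5)/(7/5) = 101/7; row 2: entry -3/5 ≤ 0; row 3: (8/5)/(1/5) = 8. Minimum is 8 at row 3 (q leaves); pivot element 1/5.
Divide row 3 by 1/5; eliminate column p from the other rows.
After both pivots, the entry at the z-row, column RHS is 24.

24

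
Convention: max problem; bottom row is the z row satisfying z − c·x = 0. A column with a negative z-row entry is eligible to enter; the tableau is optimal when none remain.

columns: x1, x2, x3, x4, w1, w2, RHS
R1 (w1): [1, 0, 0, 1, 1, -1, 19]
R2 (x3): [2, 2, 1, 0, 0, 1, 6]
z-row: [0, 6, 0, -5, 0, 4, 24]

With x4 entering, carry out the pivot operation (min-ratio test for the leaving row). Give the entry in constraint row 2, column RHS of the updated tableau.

Ratio test on column x4 — row 1: 19/1 = 19; row 2: entry 0 ≤ 0. Minimum is 19 at row 1 (w1 leaves); pivot element 1.
Divide row 1 by 1; eliminate column x4 from the other rows.
Row 2 update in column RHS: 6 − 0·19 = 6.

6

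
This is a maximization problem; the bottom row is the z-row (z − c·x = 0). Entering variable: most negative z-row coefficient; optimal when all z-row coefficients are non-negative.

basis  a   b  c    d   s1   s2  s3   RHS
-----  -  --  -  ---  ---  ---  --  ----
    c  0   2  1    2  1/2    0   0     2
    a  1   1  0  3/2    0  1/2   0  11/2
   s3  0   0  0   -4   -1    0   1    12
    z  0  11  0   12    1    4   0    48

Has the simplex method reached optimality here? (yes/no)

yes

Every z-row coefficient is ≥ 0, so the tableau is optimal.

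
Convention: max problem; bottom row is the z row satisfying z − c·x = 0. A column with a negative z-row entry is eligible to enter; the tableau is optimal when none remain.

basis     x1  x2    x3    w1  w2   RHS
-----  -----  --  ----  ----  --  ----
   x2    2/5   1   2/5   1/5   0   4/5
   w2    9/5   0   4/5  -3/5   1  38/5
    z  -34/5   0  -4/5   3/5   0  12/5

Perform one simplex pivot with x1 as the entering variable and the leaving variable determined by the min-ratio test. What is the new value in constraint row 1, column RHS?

Ratio test on column x1 — row 1: (4/5)/(2/5) = 2; row 2: (38/5)/(9/5) = 38/9. Minimum is 2 at row 1 (x2 leaves); pivot element 2/5.
Divide row 1 by 2/5; eliminate column x1 from the other rows.
In the new row 1, the RHS entry is the old entry divided by the pivot: (4/5)/(2/5) = 2.

2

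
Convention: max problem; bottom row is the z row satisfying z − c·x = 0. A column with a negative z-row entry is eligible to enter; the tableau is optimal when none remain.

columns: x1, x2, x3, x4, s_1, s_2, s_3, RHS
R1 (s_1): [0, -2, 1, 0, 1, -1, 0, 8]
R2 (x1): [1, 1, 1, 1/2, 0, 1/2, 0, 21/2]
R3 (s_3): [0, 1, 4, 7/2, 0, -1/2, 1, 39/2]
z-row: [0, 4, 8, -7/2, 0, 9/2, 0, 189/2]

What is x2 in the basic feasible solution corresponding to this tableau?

0

x2 is not in the basis, so in the current basic feasible solution x2 = 0.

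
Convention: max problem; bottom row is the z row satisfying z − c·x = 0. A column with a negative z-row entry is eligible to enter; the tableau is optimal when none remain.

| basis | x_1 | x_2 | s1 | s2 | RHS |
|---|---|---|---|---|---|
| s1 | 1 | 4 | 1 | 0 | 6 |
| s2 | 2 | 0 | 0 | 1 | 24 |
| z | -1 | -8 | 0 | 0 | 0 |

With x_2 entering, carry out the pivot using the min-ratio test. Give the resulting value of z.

Ratio test on column x_2 — row 1: 6/4 = 3/2; row 2: entry 0 ≤ 0. Minimum is 3/2 at row 1 (s1 leaves); pivot element 4.
Pivot on row 1; the z-row RHS becomes 0 − (-8)·(3/2) = 12.

12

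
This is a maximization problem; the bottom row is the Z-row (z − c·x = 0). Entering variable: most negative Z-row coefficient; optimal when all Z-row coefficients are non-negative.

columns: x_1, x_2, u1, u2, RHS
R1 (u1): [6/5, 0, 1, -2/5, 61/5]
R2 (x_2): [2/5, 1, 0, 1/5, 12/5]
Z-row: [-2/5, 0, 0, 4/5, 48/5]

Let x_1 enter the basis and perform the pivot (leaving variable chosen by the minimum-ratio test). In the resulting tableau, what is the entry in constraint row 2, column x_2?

Ratio test on column x_1 — row 1: (61/5)/(6/5) = 61/6; row 2: (12/5)/(2/5) = 6. Minimum is 6 at row 2 (x_2 leaves); pivot element 2/5.
Divide row 2 by 2/5; eliminate column x_1 from the other rows.
In the new row 2, the x_2 entry is the old entry divided by the pivot: 1/(2/5) = 5/2.

5/2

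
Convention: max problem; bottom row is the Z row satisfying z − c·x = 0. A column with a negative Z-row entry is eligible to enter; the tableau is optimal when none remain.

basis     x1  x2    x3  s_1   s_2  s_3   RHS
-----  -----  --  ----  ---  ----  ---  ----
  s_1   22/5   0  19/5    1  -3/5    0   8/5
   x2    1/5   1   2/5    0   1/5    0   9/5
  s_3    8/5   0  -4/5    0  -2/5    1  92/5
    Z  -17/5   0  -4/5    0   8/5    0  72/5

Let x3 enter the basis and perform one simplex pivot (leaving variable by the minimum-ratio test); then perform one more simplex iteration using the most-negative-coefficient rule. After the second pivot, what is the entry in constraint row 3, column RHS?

Ratio test on column x3 — row 1: (8/5)/(19/5) = 8/19; row 2: (9/5)/(2/5) = 9/2; row 3: entry -4/5 ≤ 0. Minimum is 8/19 at row 1 (s_1 leaves); pivot element 19/5.
Divide row 1 by 19/5; eliminate column x3 from the other rows.
Second iteration: most negative Z-row entry is -47/19 in column x1, so x1 enters.
Ratio test on column x1 — row 1: (8/19)/(22/19) = 4/11; row 2: entry -5/19 ≤ 0; row 3: (356/19)/(48/19) = 89/12. Minimum is 4/11 at row 1 (x3 leaves); pivot element 22/19.
Divide row 1 by 22/19; eliminate column x1 from the other rows.
After both pivots, the entry at constraint row 3, column RHS is 196/11.

196/11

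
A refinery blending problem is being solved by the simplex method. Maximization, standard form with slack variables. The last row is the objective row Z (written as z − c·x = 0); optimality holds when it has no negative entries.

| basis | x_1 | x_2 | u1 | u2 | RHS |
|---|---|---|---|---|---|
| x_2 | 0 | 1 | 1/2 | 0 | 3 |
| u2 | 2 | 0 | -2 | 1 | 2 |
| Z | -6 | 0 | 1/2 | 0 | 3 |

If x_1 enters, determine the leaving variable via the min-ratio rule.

u2

Column x_1 entries and ratios — x_2: 0 ≤ 0, skip; u2: 2/2 = 1.
Smallest ratio is 1 in the row of u2, so u2 leaves.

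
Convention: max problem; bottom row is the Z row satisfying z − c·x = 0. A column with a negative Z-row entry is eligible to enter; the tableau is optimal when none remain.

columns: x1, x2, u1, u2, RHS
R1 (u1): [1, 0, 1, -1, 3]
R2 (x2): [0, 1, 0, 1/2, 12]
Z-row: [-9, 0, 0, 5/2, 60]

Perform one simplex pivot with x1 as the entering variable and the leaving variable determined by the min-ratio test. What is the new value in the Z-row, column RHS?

Ratio test on column x1 — row 1: 3/1 = 3; row 2: entry 0 ≤ 0. Minimum is 3 at row 1 (u1 leaves); pivot element 1.
Divide row 1 by 1; eliminate column x1 from the other rows.
Z-row update in column RHS: 60 − (-9)·3 = 87.

87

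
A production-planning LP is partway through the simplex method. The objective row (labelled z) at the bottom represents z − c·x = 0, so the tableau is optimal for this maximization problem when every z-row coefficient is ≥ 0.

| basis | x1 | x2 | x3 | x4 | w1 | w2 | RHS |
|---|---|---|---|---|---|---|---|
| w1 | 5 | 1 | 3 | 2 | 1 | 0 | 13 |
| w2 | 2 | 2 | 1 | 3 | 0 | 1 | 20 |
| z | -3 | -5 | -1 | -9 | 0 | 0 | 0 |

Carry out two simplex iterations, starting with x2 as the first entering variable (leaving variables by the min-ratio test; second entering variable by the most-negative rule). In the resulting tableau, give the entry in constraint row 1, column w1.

2

Ratio test on column x2 — row 1: 13/1 = 13; row 2: 20/2 = 10. Minimum is 10 at row 2 (w2 leaves); pivot element 2.
Divide row 2 by 2; eliminate column x2 from the other rows.
Second iteration: most negative z-row entry is -3/2 in column x4, so x4 enters.
Ratio test on column x4 — row 1: 3/(1/2) = 6; row 2: 10/(3/2) = 20/3. Minimum is 6 at row 1 (w1 leaves); pivot element 1/2.
Divide row 1 by 1/2; eliminate column x4 from the other rows.
After both pivots, the entry at constraint row 1, column w1 is 2.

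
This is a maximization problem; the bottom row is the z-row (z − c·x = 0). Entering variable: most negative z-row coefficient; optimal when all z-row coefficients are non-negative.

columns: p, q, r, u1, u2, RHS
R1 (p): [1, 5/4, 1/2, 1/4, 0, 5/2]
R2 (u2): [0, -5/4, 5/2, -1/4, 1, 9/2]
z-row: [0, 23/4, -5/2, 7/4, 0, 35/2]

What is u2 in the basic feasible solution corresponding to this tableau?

u2 is basic (row 2); its value is the RHS of that row, 9/2.

9/2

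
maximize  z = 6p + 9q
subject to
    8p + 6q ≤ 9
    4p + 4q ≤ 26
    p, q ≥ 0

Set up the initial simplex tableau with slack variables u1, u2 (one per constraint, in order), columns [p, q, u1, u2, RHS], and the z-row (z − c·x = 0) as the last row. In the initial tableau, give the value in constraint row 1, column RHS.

The RHS of constraint 1 is b_1 = 9.

9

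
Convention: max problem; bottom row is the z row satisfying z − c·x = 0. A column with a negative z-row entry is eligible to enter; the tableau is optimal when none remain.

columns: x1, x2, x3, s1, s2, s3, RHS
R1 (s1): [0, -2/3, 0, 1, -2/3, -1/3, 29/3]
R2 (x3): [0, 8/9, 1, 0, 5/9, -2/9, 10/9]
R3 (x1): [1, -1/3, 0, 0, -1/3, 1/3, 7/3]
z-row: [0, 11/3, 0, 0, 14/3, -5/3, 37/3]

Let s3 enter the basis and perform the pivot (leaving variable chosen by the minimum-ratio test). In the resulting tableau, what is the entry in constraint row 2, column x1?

Ratio test on column s3 — row 1: entry -1/3 ≤ 0; row 2: entry -2/9 ≤ 0; row 3: (7/3)/(1/3) = 7. Minimum is 7 at row 3 (x1 leaves); pivot element 1/3.
Divide row 3 by 1/3; eliminate column s3 from the other rows.
Row 2 update in column x1: 0 − (-2/9)·3 = 2/3.

2/3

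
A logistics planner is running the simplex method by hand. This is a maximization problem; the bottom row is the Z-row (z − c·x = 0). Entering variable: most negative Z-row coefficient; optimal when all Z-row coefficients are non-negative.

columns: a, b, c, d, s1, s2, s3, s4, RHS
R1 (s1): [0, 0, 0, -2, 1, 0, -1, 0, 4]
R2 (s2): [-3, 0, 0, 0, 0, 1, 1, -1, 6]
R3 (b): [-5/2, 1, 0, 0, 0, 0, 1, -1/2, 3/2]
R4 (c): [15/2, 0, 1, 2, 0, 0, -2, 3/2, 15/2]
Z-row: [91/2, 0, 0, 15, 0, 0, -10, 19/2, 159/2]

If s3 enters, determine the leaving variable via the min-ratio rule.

Column s3 entries and ratios — s1: -1 ≤ 0, skip; s2: 6/1 = 6; b: (3/2)/1 = 3/2; c: -2 ≤ 0, skip.
Smallest ratio is 3/2 in the row of b, so b leaves.

b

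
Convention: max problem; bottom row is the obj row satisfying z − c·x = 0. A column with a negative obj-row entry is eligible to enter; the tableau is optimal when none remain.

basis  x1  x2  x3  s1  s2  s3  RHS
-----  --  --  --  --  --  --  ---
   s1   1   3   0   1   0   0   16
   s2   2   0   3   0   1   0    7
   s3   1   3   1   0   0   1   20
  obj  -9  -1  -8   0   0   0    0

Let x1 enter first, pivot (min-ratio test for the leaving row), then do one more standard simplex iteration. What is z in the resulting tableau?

107/3

Ratio test on column x1 — row 1: 16/1 = 16; row 2: 7/2 = 7/2; row 3: 20/1 = 20. Minimum is 7/2 at row 2 (s2 leaves); pivot element 2.
Pivot on row 2; the obj-row RHS becomes 0 − (-9)·(7/2) = 63/2.
Next entering variable (most negative obj-row entry -1): x2.
Ratio test on column x2 — row 1: (25/2)/3 = 25/6; row 2: entry 0 ≤ 0; row 3: (33/2)/3 = 11/2. Minimum is 25/6 at row 1 (s1 leaves); pivot element 3.
After the second pivot the obj-row RHS is 63/2 − (-1)·(25/6) = 107/3.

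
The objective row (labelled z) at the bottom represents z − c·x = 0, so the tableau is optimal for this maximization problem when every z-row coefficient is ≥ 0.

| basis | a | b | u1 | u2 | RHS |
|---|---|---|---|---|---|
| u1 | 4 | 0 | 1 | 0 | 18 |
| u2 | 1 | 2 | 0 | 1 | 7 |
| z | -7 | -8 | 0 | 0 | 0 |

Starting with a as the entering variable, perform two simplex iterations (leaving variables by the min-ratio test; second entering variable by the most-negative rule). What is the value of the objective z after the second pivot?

Ratio test on column a — row 1: 18/4 = 9/2; row 2: 7/1 = 7. Minimum is 9/2 at row 1 (u1 leaves); pivot element 4.
Pivot on row 1; the z-row RHS becomes 0 − (-7)·(9/2) = 63/2.
Next entering variable (most negative z-row entry -8): b.
Ratio test on column b — row 1: entry 0 ≤ 0; row 2: (5/2)/2 = 5/4. Minimum is 5/4 at row 2 (u2 leaves); pivot element 2.
After the second pivot the z-row RHS is 63/2 − (-8)·(5/4) = 83/2.

83/2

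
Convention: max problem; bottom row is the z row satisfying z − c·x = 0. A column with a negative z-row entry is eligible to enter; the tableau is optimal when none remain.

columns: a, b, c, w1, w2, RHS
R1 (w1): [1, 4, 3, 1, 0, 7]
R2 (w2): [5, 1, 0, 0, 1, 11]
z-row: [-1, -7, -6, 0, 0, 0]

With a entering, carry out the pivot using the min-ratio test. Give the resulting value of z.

11/5

Ratio test on column a — row 1: 7/1 = 7; row 2: 11/5 = 11/5. Minimum is 11/5 at row 2 (w2 leaves); pivot element 5.
Pivot on row 2; the z-row RHS becomes 0 − (-1)·(11/5) = 11/5.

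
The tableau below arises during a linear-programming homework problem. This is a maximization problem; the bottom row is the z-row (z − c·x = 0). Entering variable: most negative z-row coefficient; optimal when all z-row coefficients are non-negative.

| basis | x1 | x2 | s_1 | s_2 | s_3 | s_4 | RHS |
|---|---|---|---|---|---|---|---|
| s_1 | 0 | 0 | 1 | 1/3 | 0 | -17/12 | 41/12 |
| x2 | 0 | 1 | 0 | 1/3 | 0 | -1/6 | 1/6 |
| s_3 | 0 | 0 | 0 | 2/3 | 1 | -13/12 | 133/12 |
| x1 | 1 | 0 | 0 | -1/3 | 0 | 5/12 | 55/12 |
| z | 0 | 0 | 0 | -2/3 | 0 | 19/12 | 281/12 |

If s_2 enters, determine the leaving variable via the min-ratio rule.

x2

Column s_2 entries and ratios — s_1: (41/12)/(1/3) = 41/4; x2: (1/6)/(1/3) = 1/2; s_3: (133/12)/(2/3) = 133/8; x1: -1/3 ≤ 0, skip.
Smallest ratio is 1/2 in the row of x2, so x2 leaves.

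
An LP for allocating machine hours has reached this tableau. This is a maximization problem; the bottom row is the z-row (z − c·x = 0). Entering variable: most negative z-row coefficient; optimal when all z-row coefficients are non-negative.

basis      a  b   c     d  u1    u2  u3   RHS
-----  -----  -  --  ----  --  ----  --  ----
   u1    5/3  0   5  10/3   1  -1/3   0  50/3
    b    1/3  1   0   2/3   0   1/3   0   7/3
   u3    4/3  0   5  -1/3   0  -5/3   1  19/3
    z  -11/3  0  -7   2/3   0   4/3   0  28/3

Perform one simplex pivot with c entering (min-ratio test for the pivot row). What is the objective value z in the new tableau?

91/5

Ratio test on column c — row 1: (50/3)/5 = 10/3; row 2: entry 0 ≤ 0; row 3: (19/3)/5 = 19/15. Minimum is 19/15 at row 3 (u3 leaves); pivot element 5.
Pivot on row 3; the z-row RHS becomes 28/3 − (-7)·(19/15) = 91/5.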